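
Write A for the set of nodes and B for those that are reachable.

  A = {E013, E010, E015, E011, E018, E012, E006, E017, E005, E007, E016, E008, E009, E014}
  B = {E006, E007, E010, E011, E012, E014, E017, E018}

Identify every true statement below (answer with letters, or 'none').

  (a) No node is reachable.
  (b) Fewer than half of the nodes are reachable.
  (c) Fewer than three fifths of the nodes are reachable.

(c)

|A| = 14, |A ∩ B| = 8, |A ∖ B| = 6.
(a) A ∩ B = ∅ (|A ∩ B| = 0): fails.
(b) |A ∩ B| < |A ∖ B|: fails.
(c) |A ∩ B| / |A| < 3/5: holds.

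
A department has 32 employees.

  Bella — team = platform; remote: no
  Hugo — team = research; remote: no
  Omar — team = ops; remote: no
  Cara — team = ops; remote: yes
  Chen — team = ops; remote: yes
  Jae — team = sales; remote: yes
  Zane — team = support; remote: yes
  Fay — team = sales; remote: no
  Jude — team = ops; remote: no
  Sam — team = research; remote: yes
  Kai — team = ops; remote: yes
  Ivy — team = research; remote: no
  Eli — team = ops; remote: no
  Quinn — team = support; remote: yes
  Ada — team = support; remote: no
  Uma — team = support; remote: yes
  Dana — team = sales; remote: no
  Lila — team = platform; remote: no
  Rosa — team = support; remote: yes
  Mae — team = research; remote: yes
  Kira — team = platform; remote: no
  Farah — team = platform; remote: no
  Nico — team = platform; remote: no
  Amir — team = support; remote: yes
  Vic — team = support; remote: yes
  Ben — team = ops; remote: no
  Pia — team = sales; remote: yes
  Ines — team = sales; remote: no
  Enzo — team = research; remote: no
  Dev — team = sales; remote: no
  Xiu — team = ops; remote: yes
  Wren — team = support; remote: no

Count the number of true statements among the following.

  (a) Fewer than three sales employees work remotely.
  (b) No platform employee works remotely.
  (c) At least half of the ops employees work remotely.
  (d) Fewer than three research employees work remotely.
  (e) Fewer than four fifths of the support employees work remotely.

5

(a) sales: |A| = 6, |A ∩ B| = 2; needs |A ∩ B| < 3 — true.
(b) platform: |A| = 5, |A ∩ B| = 0; needs A ∩ B = ∅ (|A ∩ B| = 0) — true.
(c) ops: |A| = 8, |A ∩ B| = 4; needs |A ∩ B| ≥ |A ∖ B| — true.
(d) research: |A| = 5, |A ∩ B| = 2; needs |A ∩ B| < 3 — true.
(e) support: |A| = 8, |A ∩ B| = 6; needs |A ∩ B| / |A| < 4/5 — true.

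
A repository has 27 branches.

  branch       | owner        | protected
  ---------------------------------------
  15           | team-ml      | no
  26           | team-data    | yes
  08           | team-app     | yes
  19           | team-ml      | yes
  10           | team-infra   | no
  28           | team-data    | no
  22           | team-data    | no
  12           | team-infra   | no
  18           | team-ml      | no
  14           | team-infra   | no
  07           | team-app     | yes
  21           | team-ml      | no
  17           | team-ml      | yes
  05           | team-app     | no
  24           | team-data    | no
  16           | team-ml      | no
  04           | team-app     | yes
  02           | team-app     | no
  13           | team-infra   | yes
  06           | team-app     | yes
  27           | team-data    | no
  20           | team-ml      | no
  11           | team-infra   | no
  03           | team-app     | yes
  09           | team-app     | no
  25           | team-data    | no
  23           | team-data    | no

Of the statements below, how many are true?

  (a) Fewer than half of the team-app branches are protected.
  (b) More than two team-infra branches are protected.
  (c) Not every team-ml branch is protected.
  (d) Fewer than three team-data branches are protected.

2

(a) team-app: |A| = 8, |A ∩ B| = 5; needs |A ∩ B| < |A ∖ B| — false.
(b) team-infra: |A| = 5, |A ∩ B| = 1; needs |A ∩ B| > 2 — false.
(c) team-ml: |A| = 7, |A ∩ B| = 2; needs A ⊄ B (|A ∖ B| ≥ 1) — true.
(d) team-data: |A| = 7, |A ∩ B| = 1; needs |A ∩ B| < 3 — true.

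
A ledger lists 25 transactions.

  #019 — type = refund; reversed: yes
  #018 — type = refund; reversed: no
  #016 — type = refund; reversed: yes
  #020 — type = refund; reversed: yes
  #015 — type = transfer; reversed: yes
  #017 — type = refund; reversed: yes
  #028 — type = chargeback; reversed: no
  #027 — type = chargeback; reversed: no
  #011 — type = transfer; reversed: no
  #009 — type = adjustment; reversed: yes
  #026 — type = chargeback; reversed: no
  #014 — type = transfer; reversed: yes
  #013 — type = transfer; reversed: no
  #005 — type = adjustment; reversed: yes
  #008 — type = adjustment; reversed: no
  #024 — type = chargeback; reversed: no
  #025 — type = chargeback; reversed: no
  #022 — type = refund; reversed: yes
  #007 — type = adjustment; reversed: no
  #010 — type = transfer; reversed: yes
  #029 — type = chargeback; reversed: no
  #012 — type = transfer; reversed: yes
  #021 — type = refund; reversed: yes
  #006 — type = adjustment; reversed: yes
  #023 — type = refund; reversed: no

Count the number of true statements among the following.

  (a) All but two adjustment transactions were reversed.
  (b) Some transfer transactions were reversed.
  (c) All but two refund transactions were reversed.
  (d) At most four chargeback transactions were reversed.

(a) adjustment: |A| = 5, |A ∩ B| = 3; needs |A ∖ B| = 2 — true.
(b) transfer: |A| = 6, |A ∩ B| = 4; needs A ∩ B ≠ ∅ (|A ∩ B| ≥ 1) — true.
(c) refund: |A| = 8, |A ∩ B| = 6; needs |A ∖ B| = 2 — true.
(d) chargeback: |A| = 6, |A ∩ B| = 0; needs |A ∩ B| ≤ 4 — true.

4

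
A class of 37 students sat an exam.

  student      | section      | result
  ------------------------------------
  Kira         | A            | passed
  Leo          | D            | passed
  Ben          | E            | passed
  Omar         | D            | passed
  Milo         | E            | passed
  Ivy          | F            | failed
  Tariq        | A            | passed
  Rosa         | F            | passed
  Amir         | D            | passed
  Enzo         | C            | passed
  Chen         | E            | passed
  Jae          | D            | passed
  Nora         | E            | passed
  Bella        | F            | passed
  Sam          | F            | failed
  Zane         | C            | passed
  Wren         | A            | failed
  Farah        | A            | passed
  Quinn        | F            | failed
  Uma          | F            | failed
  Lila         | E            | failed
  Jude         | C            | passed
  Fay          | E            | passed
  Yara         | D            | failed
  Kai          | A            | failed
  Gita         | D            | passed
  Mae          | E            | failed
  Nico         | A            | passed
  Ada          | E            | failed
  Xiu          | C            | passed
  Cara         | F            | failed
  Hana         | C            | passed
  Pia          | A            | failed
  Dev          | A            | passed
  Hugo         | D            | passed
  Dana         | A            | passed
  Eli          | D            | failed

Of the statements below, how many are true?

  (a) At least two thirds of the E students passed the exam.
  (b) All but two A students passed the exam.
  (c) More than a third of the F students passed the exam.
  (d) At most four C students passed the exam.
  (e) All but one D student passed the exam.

0

(a) E: |A| = 8, |A ∩ B| = 5; needs |A ∩ B| / |A| ≥ 2/3 — false.
(b) A: |A| = 9, |A ∩ B| = 6; needs |A ∖ B| = 2 — false.
(c) F: |A| = 7, |A ∩ B| = 2; needs |A ∩ B| / |A| > 1/3 — false.
(d) C: |A| = 5, |A ∩ B| = 5; needs |A ∩ B| ≤ 4 — false.
(e) D: |A| = 8, |A ∩ B| = 6; needs |A ∖ B| = 1 — false.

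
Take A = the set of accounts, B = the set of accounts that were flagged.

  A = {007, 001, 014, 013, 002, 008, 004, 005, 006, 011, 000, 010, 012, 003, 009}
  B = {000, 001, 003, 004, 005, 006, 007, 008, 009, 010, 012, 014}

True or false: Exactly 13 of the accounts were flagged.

Truth condition: |A ∩ B| = 13.
|A| = 15, |A ∩ B| = 12, |A ∖ B| = 3.
|A ∩ B| = 12, so the statement is false.

False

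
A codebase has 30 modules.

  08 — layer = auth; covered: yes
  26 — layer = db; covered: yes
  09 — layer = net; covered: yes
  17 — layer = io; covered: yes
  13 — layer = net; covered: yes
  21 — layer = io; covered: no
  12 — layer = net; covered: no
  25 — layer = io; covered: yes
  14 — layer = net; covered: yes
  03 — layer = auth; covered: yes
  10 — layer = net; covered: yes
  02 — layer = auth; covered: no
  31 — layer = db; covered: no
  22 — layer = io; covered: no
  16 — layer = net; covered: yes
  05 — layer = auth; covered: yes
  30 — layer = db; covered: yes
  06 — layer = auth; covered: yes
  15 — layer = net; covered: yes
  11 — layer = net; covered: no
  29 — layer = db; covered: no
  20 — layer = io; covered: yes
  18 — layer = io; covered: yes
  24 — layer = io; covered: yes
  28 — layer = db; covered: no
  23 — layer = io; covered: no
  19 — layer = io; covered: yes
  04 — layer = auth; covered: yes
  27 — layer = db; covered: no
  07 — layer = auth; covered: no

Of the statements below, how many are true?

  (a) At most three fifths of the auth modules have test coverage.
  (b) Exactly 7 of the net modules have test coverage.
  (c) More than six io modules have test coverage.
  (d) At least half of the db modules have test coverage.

(a) auth: |A| = 7, |A ∩ B| = 5; needs |A ∩ B| / |A| ≤ 3/5 — false.
(b) net: |A| = 8, |A ∩ B| = 6; needs |A ∩ B| = 7 — false.
(c) io: |A| = 9, |A ∩ B| = 6; needs |A ∩ B| > 6 — false.
(d) db: |A| = 6, |A ∩ B| = 2; needs |A ∩ B| ≥ |A ∖ B| — false.

0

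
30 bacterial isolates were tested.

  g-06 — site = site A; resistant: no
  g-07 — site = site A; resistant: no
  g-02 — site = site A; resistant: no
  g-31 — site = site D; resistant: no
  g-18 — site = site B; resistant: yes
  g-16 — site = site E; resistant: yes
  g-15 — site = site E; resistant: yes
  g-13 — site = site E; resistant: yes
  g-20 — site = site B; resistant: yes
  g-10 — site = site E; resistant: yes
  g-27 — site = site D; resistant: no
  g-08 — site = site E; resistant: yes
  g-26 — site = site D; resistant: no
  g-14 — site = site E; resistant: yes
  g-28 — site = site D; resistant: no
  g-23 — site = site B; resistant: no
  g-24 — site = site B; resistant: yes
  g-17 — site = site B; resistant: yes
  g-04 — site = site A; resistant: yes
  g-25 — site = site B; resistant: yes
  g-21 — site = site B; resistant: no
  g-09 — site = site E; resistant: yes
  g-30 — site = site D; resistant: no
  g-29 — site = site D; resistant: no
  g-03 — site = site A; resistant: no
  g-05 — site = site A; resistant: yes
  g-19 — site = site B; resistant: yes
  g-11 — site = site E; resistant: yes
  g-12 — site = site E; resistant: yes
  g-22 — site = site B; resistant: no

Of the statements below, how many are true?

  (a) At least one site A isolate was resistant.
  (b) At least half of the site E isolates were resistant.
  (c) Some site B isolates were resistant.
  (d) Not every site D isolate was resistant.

(a) site A: |A| = 6, |A ∩ B| = 2; needs A ∩ B ≠ ∅ (|A ∩ B| ≥ 1) — true.
(b) site E: |A| = 9, |A ∩ B| = 9; needs |A ∩ B| ≥ |A ∖ B| — true.
(c) site B: |A| = 9, |A ∩ B| = 6; needs A ∩ B ≠ ∅ (|A ∩ B| ≥ 1) — true.
(d) site D: |A| = 6, |A ∩ B| = 0; needs A ⊄ B (|A ∖ B| ≥ 1) — true.

4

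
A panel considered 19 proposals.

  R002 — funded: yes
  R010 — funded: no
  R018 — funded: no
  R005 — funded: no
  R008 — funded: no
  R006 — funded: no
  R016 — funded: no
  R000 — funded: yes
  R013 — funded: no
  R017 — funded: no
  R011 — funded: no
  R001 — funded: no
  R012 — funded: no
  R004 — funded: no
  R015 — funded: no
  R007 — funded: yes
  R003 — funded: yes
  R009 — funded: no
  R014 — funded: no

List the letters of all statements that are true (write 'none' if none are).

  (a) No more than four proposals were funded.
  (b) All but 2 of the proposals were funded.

(a)

|A| = 19, |A ∩ B| = 4, |A ∖ B| = 15.
(a) |A ∩ B| ≤ 4: holds.
(b) |A ∖ B| = 2: fails.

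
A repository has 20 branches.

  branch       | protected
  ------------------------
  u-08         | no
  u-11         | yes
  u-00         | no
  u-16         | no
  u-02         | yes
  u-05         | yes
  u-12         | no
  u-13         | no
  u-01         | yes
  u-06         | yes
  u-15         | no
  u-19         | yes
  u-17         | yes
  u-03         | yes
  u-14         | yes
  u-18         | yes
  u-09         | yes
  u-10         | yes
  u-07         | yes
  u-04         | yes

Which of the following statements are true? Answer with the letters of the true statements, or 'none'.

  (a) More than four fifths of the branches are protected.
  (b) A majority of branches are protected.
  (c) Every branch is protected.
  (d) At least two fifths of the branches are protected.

(b), (d)

|A| = 20, |A ∩ B| = 14, |A ∖ B| = 6.
(a) |A ∩ B| / |A| > 4/5: fails.
(b) |A ∩ B| > |A ∖ B|: holds.
(c) A ⊆ B, i.e. every element of A is in B (|A ∖ B| = 0): fails.
(d) |A ∩ B| / |A| ≥ 2/5: holds.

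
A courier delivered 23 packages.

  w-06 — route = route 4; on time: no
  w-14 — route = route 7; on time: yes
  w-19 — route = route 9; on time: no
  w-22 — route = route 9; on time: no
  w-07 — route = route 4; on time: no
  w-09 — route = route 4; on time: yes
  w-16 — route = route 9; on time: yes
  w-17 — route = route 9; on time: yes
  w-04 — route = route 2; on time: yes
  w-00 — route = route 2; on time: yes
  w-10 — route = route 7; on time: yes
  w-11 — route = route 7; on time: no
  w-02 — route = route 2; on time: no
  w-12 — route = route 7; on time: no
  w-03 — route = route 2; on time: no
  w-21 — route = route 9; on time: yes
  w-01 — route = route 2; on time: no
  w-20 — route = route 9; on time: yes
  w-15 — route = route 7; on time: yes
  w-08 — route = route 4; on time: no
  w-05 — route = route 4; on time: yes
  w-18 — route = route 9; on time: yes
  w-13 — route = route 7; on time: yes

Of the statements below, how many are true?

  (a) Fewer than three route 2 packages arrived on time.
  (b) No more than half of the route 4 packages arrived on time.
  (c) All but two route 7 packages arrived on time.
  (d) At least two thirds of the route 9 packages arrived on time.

4

(a) route 2: |A| = 5, |A ∩ B| = 2; needs |A ∩ B| < 3 — true.
(b) route 4: |A| = 5, |A ∩ B| = 2; needs |A ∩ B| ≤ |A ∖ B| — true.
(c) route 7: |A| = 6, |A ∩ B| = 4; needs |A ∖ B| = 2 — true.
(d) route 9: |A| = 7, |A ∩ B| = 5; needs |A ∩ B| / |A| ≥ 2/3 — true.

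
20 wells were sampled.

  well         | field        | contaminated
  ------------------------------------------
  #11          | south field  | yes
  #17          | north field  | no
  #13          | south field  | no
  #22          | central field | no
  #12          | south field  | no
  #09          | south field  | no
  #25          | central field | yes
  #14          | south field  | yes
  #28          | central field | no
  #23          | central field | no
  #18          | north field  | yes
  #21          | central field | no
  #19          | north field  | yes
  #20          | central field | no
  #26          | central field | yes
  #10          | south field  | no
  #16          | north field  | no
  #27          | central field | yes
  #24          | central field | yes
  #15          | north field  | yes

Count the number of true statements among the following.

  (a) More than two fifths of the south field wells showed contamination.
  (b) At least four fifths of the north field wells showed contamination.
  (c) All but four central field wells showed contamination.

0

(a) south field: |A| = 6, |A ∩ B| = 2; needs |A ∩ B| / |A| > 2/5 — false.
(b) north field: |A| = 5, |A ∩ B| = 3; needs |A ∩ B| / |A| ≥ 4/5 — false.
(c) central field: |A| = 9, |A ∩ B| = 4; needs |A ∖ B| = 4 — false.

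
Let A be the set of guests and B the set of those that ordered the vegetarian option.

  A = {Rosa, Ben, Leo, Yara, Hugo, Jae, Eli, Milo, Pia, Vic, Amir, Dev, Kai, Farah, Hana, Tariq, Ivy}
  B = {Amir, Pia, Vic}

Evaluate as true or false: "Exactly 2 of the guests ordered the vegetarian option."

Truth condition: |A ∩ B| = 2.
|A| = 17, |A ∩ B| = 3, |A ∖ B| = 14.
|A ∩ B| = 3, so the statement is false.

False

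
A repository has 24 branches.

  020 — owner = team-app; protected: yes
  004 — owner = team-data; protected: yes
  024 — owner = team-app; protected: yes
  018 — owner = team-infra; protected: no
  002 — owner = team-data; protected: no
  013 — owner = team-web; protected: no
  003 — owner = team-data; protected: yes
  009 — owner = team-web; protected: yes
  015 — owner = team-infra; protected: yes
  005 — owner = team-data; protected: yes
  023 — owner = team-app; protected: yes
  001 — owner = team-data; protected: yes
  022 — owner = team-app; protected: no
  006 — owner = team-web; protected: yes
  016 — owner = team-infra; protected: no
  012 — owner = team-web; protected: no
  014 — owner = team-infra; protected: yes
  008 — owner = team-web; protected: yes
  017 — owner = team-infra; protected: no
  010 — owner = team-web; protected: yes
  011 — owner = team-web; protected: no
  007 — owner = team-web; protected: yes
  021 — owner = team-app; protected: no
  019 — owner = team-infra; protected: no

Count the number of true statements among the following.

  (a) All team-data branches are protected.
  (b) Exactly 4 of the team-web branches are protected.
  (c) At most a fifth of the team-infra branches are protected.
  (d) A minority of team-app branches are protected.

0

(a) team-data: |A| = 5, |A ∩ B| = 4; needs A ⊆ B, i.e. every element of A is in B (|A ∖ B| = 0) — false.
(b) team-web: |A| = 8, |A ∩ B| = 5; needs |A ∩ B| = 4 — false.
(c) team-infra: |A| = 6, |A ∩ B| = 2; needs |A ∩ B| / |A| ≤ 1/5 — false.
(d) team-app: |A| = 5, |A ∩ B| = 3; needs |A ∩ B| < |A ∖ B| — false.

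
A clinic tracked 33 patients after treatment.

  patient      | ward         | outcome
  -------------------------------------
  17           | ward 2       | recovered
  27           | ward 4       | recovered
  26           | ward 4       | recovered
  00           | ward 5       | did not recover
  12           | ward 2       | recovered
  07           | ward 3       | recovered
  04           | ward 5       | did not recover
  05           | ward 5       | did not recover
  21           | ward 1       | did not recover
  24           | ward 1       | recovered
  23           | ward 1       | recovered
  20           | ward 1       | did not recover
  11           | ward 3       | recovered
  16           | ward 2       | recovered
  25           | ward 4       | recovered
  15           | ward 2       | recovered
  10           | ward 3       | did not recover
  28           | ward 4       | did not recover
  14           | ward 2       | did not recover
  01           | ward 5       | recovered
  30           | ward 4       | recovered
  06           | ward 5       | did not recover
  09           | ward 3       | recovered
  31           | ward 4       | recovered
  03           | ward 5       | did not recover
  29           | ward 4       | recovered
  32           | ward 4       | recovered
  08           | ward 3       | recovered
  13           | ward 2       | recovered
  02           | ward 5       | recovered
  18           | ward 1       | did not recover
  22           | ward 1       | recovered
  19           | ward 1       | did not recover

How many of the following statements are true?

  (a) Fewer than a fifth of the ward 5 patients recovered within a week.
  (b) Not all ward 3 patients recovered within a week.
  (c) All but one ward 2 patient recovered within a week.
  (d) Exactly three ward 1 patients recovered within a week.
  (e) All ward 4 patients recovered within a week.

(a) ward 5: |A| = 7, |A ∩ B| = 2; needs |A ∩ B| / |A| < 1/5 — false.
(b) ward 3: |A| = 5, |A ∩ B| = 4; needs A ⊄ B (|A ∖ B| ≥ 1) — true.
(c) ward 2: |A| = 6, |A ∩ B| = 5; needs |A ∖ B| = 1 — true.
(d) ward 1: |A| = 7, |A ∩ B| = 3; needs |A ∩ B| = 3 — true.
(e) ward 4: |A| = 8, |A ∩ B| = 7; needs A ⊆ B, i.e. every element of A is in B (|A ∖ B| = 0) — false.

3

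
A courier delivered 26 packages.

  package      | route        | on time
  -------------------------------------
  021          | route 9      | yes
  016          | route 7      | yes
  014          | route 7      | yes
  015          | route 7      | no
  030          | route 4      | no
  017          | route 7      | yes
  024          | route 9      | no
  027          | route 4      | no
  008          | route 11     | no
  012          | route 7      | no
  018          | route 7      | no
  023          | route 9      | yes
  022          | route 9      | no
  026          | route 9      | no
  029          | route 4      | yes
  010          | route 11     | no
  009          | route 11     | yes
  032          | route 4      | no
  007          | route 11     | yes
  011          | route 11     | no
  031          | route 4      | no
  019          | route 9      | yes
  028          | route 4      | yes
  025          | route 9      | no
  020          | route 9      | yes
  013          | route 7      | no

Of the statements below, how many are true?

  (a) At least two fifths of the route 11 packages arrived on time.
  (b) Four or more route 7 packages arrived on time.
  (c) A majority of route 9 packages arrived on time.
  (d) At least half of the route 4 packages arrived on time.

(a) route 11: |A| = 5, |A ∩ B| = 2; needs |A ∩ B| / |A| ≥ 2/5 — true.
(b) route 7: |A| = 7, |A ∩ B| = 3; needs |A ∩ B| ≥ 4 — false.
(c) route 9: |A| = 8, |A ∩ B| = 4; needs |A ∩ B| > |A ∖ B| — false.
(d) route 4: |A| = 6, |A ∩ B| = 2; needs |A ∩ B| ≥ |A ∖ B| — false.

1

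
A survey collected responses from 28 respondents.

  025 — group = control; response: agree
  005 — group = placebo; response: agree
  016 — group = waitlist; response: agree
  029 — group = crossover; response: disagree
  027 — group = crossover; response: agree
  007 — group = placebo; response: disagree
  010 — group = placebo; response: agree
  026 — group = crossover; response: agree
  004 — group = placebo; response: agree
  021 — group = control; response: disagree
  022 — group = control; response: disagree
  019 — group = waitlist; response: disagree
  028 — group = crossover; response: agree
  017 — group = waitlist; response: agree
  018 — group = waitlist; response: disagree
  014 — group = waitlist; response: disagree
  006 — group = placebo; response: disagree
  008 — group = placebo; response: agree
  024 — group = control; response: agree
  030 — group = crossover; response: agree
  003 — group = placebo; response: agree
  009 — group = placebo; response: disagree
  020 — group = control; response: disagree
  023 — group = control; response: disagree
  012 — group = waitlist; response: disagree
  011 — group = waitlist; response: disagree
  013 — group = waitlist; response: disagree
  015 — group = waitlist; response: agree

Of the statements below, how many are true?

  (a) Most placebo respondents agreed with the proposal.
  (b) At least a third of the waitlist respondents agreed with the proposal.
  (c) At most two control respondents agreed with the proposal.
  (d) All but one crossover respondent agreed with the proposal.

(a) placebo: |A| = 8, |A ∩ B| = 5; needs |A ∩ B| > |A ∖ B| — true.
(b) waitlist: |A| = 9, |A ∩ B| = 3; needs |A ∩ B| / |A| ≥ 1/3 — true.
(c) control: |A| = 6, |A ∩ B| = 2; needs |A ∩ B| ≤ 2 — true.
(d) crossover: |A| = 5, |A ∩ B| = 4; needs |A ∖ B| = 1 — true.

4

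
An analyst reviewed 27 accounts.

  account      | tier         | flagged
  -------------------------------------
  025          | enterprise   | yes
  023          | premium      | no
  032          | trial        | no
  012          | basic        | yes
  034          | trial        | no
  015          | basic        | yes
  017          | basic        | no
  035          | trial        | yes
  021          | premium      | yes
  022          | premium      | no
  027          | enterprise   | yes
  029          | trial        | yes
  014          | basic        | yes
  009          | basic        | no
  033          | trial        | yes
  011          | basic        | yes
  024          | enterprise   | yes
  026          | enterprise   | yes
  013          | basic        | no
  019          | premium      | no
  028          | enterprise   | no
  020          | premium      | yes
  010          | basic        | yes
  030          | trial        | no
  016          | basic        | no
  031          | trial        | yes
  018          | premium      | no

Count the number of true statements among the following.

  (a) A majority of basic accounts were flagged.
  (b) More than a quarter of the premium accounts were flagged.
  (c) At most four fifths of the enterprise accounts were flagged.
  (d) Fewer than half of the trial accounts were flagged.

(a) basic: |A| = 9, |A ∩ B| = 5; needs |A ∩ B| > |A ∖ B| — true.
(b) premium: |A| = 6, |A ∩ B| = 2; needs |A ∩ B| / |A| > 1/4 — true.
(c) enterprise: |A| = 5, |A ∩ B| = 4; needs |A ∩ B| / |A| ≤ 4/5 — true.
(d) trial: |A| = 7, |A ∩ B| = 4; needs |A ∩ B| < |A ∖ B| — false.

3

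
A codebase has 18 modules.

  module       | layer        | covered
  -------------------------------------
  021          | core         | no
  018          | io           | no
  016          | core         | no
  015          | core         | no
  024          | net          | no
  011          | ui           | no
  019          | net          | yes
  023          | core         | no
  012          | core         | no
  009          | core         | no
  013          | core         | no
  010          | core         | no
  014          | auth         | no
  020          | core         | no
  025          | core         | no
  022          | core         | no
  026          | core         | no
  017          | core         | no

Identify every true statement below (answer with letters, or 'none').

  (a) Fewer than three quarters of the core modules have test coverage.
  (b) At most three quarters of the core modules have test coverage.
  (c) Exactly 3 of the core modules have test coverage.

|A| = 13, |A ∩ B| = 0, |A ∖ B| = 13.
(a) |A ∩ B| / |A| < 3/4: holds.
(b) |A ∩ B| / |A| ≤ 3/4: holds.
(c) |A ∩ B| = 3: fails.

(a), (b)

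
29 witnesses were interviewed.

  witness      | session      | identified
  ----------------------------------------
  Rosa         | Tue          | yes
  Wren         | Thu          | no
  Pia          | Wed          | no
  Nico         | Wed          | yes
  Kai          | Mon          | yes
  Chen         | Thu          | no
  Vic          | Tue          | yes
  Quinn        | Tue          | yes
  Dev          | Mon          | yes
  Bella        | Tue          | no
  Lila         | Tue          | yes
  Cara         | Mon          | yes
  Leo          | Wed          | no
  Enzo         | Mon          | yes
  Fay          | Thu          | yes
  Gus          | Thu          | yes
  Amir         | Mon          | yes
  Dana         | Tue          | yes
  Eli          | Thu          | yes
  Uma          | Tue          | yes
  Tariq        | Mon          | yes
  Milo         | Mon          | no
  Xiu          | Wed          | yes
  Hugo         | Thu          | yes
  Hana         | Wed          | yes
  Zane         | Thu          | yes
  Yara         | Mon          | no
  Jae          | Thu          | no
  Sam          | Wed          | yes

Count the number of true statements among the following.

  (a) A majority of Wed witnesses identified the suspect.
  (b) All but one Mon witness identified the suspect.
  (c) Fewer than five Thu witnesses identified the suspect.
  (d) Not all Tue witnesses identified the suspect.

(a) Wed: |A| = 6, |A ∩ B| = 4; needs |A ∩ B| > |A ∖ B| — true.
(b) Mon: |A| = 8, |A ∩ B| = 6; needs |A ∖ B| = 1 — false.
(c) Thu: |A| = 8, |A ∩ B| = 5; needs |A ∩ B| < 5 — false.
(d) Tue: |A| = 7, |A ∩ B| = 6; needs A ⊄ B (|A ∖ B| ≥ 1) — true.

2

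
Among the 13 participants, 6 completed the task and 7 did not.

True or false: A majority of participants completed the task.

False

The determiner here denotes the relation: |A ∩ B| > |A ∖ B|.
|A| = 13, |A ∩ B| = 6, |A ∖ B| = 7.
6 < 7, so the statement is false.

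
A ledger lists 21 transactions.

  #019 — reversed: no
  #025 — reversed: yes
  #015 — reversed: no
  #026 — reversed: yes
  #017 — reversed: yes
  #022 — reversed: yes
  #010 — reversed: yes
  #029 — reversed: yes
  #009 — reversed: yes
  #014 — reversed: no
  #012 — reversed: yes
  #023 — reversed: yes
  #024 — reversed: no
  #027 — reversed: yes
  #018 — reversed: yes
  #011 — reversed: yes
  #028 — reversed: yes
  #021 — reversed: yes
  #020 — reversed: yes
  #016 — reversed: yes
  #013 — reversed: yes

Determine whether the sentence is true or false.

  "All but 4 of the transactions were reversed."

True

The determiner here denotes the relation: |A ∖ B| = 4.
|A| = 21, |A ∩ B| = 17, |A ∖ B| = 4.
|A ∖ B| = 4, so the statement is true.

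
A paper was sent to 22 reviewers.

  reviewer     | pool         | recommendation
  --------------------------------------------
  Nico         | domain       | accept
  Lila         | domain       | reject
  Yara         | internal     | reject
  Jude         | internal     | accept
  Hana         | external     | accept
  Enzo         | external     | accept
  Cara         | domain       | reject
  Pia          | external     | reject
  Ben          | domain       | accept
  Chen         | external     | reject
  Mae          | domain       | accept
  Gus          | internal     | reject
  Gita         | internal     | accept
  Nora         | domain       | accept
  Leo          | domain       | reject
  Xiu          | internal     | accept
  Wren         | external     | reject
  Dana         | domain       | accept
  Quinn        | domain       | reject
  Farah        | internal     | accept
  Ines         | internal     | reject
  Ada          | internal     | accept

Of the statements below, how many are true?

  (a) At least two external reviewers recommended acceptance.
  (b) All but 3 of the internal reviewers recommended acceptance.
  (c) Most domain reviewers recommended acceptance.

3

(a) external: |A| = 5, |A ∩ B| = 2; needs |A ∩ B| ≥ 2 — true.
(b) internal: |A| = 8, |A ∩ B| = 5; needs |A ∖ B| = 3 — true.
(c) domain: |A| = 9, |A ∩ B| = 5; needs |A ∩ B| > |A ∖ B| — true.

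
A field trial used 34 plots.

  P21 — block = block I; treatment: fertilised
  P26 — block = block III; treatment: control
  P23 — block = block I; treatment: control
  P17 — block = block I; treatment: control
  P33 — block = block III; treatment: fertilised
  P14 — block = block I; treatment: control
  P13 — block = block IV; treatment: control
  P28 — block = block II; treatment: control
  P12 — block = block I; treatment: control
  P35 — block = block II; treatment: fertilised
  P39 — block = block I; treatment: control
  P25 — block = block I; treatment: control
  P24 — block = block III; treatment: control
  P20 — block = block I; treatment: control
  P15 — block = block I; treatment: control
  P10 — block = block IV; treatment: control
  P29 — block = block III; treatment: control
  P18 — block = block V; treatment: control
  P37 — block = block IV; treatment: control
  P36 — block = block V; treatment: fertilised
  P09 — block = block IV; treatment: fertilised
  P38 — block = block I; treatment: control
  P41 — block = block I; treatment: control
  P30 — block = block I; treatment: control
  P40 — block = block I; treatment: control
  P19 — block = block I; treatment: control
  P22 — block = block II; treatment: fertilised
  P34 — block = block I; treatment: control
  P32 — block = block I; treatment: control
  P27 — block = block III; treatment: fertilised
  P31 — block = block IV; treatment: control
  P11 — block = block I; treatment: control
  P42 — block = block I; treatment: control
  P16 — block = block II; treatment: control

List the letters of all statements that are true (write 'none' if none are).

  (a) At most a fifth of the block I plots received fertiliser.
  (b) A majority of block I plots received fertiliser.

|A| = 18, |A ∩ B| = 1, |A ∖ B| = 17.
(a) |A ∩ B| / |A| ≤ 1/5: holds.
(b) |A ∩ B| > |A ∖ B|: fails.

(a)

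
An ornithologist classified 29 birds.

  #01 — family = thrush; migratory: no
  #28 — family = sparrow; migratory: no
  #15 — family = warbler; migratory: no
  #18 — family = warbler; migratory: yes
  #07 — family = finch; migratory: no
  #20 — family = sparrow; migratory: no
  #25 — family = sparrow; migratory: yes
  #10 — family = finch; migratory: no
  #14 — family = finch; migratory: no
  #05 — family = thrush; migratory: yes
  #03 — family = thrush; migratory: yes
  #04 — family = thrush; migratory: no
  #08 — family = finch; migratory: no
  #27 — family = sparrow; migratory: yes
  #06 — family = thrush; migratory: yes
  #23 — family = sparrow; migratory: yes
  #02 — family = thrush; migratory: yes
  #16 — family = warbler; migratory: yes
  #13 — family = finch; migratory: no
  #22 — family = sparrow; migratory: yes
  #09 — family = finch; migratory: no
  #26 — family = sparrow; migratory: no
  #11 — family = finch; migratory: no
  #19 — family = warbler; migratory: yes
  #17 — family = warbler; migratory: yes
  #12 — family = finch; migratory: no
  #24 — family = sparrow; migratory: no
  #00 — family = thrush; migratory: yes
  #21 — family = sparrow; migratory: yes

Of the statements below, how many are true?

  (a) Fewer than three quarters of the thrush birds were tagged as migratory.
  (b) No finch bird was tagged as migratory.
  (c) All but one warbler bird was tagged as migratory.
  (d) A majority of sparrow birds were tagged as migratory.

4

(a) thrush: |A| = 7, |A ∩ B| = 5; needs |A ∩ B| / |A| < 3/4 — true.
(b) finch: |A| = 8, |A ∩ B| = 0; needs A ∩ B = ∅ (|A ∩ B| = 0) — true.
(c) warbler: |A| = 5, |A ∩ B| = 4; needs |A ∖ B| = 1 — true.
(d) sparrow: |A| = 9, |A ∩ B| = 5; needs |A ∩ B| > |A ∖ B| — true.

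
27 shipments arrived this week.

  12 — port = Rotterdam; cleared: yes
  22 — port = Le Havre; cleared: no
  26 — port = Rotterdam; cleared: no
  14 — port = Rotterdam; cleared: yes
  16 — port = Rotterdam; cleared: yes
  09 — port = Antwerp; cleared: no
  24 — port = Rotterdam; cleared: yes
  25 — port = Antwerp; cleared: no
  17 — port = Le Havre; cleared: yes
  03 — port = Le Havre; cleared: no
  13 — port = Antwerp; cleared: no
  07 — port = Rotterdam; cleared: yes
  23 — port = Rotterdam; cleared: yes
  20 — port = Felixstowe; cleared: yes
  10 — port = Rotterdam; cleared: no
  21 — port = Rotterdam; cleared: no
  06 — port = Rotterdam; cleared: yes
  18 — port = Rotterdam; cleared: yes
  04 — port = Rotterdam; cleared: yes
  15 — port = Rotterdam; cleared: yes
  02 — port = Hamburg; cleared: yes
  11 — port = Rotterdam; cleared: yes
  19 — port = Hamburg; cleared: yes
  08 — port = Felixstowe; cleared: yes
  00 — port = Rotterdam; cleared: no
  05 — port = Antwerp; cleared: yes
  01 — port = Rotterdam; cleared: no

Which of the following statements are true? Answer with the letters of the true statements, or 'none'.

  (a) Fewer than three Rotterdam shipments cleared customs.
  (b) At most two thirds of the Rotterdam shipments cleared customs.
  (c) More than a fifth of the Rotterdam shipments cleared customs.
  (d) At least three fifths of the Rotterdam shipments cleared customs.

|A| = 16, |A ∩ B| = 11, |A ∖ B| = 5.
(a) |A ∩ B| < 3: fails.
(b) |A ∩ B| / |A| ≤ 2/3: fails.
(c) |A ∩ B| / |A| > 1/5: holds.
(d) |A ∩ B| / |A| ≥ 3/5: holds.

(c), (d)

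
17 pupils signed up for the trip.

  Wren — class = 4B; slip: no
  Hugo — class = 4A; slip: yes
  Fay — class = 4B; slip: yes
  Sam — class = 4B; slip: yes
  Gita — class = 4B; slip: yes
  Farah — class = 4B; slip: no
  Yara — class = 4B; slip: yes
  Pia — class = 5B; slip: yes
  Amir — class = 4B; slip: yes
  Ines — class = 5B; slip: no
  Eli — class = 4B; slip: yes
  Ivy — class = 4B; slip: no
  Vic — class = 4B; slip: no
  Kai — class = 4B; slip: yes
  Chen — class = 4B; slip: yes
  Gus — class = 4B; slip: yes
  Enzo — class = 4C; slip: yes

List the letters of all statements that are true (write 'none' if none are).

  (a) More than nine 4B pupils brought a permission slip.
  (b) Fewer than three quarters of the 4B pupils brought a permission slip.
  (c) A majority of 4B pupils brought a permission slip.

(b), (c)

|A| = 13, |A ∩ B| = 9, |A ∖ B| = 4.
(a) |A ∩ B| > 9: fails.
(b) |A ∩ B| / |A| < 3/4: holds.
(c) |A ∩ B| > |A ∖ B|: holds.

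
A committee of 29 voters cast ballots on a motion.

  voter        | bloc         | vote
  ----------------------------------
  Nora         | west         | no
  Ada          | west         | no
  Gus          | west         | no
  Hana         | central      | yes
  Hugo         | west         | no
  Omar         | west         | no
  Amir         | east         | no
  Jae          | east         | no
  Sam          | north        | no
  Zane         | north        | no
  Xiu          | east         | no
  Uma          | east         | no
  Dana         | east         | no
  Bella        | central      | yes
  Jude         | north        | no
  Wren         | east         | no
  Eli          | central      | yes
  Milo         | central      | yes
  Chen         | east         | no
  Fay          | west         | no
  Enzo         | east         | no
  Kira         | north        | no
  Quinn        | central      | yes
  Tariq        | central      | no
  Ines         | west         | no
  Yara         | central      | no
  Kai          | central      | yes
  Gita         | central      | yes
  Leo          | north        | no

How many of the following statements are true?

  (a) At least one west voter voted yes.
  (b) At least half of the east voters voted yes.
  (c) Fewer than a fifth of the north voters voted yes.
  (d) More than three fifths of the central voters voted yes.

2

(a) west: |A| = 7, |A ∩ B| = 0; needs A ∩ B ≠ ∅ (|A ∩ B| ≥ 1) — false.
(b) east: |A| = 8, |A ∩ B| = 0; needs |A ∩ B| ≥ |A ∖ B| — false.
(c) north: |A| = 5, |A ∩ B| = 0; needs |A ∩ B| / |A| < 1/5 — true.
(d) central: |A| = 9, |A ∩ B| = 7; needs |A ∩ B| / |A| > 3/5 — true.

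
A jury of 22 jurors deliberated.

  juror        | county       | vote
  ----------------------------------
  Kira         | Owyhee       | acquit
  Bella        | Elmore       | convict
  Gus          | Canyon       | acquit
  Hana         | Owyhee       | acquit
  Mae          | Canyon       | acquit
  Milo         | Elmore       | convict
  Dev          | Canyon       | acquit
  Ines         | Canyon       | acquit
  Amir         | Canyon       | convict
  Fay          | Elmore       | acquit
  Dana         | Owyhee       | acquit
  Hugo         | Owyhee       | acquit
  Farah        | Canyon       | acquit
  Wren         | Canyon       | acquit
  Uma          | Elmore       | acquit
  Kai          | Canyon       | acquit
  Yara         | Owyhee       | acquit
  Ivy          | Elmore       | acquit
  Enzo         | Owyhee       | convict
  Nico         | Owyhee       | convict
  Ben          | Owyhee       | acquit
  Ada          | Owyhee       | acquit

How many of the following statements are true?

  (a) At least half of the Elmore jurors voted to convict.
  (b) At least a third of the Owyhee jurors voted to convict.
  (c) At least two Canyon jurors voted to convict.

0

(a) Elmore: |A| = 5, |A ∩ B| = 2; needs |A ∩ B| ≥ |A ∖ B| — false.
(b) Owyhee: |A| = 9, |A ∩ B| = 2; needs |A ∩ B| / |A| ≥ 1/3 — false.
(c) Canyon: |A| = 8, |A ∩ B| = 1; needs |A ∩ B| ≥ 2 — false.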